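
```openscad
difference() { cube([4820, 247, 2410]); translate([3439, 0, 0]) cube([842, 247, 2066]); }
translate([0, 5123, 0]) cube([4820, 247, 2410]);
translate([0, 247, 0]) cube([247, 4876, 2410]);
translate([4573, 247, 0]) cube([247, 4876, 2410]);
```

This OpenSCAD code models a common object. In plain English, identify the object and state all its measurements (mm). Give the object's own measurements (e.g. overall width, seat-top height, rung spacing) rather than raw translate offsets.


A single room: four walls, each 2410 mm tall and 247 mm thick, enclosing an outside footprint 4820×5370 mm (x × y), no floor or roof. The front and back walls (−y and +y sides) run the full x-width; the side walls fit between their inner faces. A door opening 842 mm wide and 2066 mm tall is cut through the front wall from the floor up, its −x edge 3439 mm from the wall's −x end.


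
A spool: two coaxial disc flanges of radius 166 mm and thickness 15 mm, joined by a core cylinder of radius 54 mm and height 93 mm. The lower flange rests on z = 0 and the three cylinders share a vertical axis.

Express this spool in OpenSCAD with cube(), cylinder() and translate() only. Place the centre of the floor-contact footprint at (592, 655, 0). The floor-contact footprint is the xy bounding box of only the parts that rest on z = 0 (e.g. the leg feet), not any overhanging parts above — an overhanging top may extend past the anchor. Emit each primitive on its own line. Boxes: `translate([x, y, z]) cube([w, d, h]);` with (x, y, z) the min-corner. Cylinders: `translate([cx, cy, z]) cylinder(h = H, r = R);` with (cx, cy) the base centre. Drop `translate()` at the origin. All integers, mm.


translate([592, 655, 0]) cylinder(h = 15, r = 166);
translate([592, 655, 15]) cylinder(h = 93, r = 54);
translate([592, 655, 108]) cylinder(h = 15, r = 166);


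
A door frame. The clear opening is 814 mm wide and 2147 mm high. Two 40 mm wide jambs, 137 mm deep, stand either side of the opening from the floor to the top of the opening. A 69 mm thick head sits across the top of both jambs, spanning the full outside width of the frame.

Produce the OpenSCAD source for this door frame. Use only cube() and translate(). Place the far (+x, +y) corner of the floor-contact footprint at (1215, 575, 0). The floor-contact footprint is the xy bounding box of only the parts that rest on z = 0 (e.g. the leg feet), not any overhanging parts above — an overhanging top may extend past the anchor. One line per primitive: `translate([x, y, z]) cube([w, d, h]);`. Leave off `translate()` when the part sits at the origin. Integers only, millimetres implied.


translate([321, 438, 0]) cube([40, 137, 2147]);
translate([1175, 438, 0]) cube([40, 137, 2147]);
translate([321, 438, 2147]) cube([894, 137, 69]);


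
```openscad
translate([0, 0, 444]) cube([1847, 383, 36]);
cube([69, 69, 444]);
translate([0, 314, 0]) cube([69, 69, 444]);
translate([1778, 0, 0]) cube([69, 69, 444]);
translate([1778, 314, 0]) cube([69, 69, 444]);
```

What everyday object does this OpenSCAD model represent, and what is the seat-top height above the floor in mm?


A bench. The seat-top height is 480 mm.

A long slab on four corner posts — a bench. The slab sits at z = 444 with thickness 36, so the top is 444 + 36 = 480 mm.


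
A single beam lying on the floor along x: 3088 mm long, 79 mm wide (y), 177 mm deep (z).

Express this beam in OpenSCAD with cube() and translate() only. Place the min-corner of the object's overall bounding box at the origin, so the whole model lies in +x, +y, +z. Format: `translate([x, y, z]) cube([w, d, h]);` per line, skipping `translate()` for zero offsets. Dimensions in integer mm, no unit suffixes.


cube([3088, 79, 177]);


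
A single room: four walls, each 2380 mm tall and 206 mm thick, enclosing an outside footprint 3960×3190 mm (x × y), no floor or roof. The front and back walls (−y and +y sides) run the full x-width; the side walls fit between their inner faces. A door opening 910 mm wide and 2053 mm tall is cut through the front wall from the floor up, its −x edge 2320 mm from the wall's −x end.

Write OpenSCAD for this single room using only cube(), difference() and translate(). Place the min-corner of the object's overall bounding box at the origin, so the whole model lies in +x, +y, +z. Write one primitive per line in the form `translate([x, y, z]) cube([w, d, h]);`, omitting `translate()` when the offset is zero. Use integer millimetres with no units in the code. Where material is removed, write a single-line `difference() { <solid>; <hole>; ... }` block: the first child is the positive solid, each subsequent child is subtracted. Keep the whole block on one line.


difference() { cube([3960, 206, 2380]); translate([2320, 0, 0]) cube([910, 206, 2053]); }
translate([0, 2984, 0]) cube([3960, 206, 2380]);
translate([0, 206, 0]) cube([206, 2778, 2380]);
translate([3754, 206, 0]) cube([206, 2778, 2380]);


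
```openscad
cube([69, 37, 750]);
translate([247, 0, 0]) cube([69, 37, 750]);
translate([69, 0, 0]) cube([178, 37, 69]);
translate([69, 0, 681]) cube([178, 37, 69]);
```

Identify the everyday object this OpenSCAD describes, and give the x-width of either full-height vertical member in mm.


A picture frame. The border width is 69 mm.

Four thin pieces enclosing a rectangular opening — a picture frame. The two full-height stiles are 750 mm tall; the top rail sits at z = 681 and is 69 mm tall, so the border above the opening is 750 − 681 = 69 mm, matching the stile x-width.


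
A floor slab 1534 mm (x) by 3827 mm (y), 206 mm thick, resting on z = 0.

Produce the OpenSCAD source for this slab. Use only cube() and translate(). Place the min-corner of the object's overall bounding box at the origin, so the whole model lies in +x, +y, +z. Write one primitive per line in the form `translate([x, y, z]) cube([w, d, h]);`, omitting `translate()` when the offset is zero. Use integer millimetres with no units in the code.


cube([1534, 3827, 206]);


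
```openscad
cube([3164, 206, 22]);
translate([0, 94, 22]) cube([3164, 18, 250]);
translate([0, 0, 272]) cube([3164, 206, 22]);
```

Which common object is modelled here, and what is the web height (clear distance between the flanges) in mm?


An I-beam. The web height is 250 mm.

Two wide flanges with a thin centred web — an I-beam. Overall 294 mm minus two 22 mm flanges gives a web of 294 − 2·22 = 250 mm.


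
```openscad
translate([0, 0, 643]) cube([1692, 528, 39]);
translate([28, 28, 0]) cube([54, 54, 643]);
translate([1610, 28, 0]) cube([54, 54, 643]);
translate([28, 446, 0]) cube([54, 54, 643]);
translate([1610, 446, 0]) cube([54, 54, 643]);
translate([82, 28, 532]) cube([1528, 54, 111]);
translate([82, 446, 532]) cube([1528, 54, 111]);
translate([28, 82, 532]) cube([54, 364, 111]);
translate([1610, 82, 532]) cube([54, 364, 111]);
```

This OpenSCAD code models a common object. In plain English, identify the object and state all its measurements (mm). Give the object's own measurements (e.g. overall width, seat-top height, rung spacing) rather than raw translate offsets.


A table: top 1692 mm (x) × 528 mm (y), 39 mm thick, upper face at z = 682 mm, on four 54×54 mm square legs, each inset 28 mm from the nearest pair of top edges from z = 0 to the bottom of the top. Four apron rails, 54 mm thick and 111 mm tall, run between adjacent legs with their top edges flush with the underside of the top and their outer faces flush with the legs' outer faces.


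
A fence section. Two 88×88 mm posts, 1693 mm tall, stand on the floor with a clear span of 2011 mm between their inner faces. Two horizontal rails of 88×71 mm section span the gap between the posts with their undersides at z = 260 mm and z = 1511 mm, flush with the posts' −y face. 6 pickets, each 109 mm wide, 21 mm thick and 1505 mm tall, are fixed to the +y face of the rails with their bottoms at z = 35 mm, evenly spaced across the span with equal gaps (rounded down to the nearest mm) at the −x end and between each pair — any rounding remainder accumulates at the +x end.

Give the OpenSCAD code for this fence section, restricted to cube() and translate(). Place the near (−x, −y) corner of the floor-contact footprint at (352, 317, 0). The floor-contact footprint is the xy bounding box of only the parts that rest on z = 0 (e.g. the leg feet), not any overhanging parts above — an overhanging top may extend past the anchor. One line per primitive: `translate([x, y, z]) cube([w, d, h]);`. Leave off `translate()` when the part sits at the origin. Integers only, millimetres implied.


translate([352, 317, 0]) cube([88, 88, 1693]);
translate([2451, 317, 0]) cube([88, 88, 1693]);
translate([440, 317, 260]) cube([2011, 88, 71]);
translate([440, 317, 1511]) cube([2011, 88, 71]);
translate([633, 405, 35]) cube([109, 21, 1505]);
translate([935, 405, 35]) cube([109, 21, 1505]);
translate([1237, 405, 35]) cube([109, 21, 1505]);
translate([1539, 405, 35]) cube([109, 21, 1505]);
translate([1841, 405, 35]) cube([109, 21, 1505]);
translate([2143, 405, 35]) cube([109, 21, 1505]);


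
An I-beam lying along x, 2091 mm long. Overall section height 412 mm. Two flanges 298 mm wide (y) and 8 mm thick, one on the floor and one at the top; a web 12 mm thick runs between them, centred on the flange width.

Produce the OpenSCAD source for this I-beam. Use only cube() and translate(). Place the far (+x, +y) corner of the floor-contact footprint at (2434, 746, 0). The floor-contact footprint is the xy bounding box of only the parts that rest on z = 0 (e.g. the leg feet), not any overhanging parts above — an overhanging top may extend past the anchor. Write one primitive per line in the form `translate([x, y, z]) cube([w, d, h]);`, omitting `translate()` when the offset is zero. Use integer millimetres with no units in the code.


translate([343, 448, 0]) cube([2091, 298, 8]);
translate([343, 591, 8]) cube([2091, 12, 396]);
translate([343, 448, 404]) cube([2091, 298, 8]);


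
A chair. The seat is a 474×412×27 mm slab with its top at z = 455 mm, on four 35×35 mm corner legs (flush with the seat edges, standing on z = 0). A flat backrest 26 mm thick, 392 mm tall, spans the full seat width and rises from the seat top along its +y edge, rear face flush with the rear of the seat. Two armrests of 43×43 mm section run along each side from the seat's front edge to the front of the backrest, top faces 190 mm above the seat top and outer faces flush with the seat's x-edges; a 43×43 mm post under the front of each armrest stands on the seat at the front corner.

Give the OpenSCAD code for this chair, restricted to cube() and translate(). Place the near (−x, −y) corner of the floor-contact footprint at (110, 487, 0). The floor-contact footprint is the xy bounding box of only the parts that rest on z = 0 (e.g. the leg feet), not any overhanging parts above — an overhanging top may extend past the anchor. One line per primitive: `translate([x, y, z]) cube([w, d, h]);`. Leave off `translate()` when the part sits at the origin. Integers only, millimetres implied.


// leg_h = 455 - 27 = 428
// arm post h = 190 - 43 = 147
translate([110, 487, 428]) cube([474, 412, 27]);
translate([110, 487, 0]) cube([35, 35, 428]);
translate([549, 487, 0]) cube([35, 35, 428]);
translate([110, 864, 0]) cube([35, 35, 428]);
translate([549, 864, 0]) cube([35, 35, 428]);
translate([110, 873, 455]) cube([474, 26, 392]);
translate([110, 487, 602]) cube([43, 386, 43]);
translate([541, 487, 602]) cube([43, 386, 43]);
translate([110, 487, 455]) cube([43, 43, 147]);
translate([541, 487, 455]) cube([43, 43, 147]);


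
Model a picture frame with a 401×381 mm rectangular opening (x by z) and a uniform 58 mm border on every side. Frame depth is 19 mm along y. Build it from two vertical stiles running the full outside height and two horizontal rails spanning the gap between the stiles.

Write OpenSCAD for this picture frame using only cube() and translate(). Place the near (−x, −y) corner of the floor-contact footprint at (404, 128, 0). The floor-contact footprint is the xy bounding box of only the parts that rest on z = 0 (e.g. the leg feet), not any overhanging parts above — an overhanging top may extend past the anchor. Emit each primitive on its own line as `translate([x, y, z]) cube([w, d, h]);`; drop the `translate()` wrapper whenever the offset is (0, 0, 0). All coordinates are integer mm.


translate([404, 128, 0]) cube([58, 19, 497]);
translate([863, 128, 0]) cube([58, 19, 497]);
translate([462, 128, 0]) cube([401, 19, 58]);
translate([462, 128, 439]) cube([401, 19, 58]);


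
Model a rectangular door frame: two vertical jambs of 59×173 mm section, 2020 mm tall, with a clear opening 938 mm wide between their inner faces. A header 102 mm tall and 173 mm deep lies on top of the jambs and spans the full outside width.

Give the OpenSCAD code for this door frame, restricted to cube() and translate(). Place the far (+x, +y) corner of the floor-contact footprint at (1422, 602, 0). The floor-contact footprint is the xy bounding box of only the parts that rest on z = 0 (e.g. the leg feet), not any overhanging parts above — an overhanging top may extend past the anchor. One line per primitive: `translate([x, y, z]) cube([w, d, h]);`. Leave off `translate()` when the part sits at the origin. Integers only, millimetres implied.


translate([366, 429, 0]) cube([59, 173, 2020]);
translate([1363, 429, 0]) cube([59, 173, 2020]);
translate([366, 429, 2020]) cube([1056, 173, 102]);


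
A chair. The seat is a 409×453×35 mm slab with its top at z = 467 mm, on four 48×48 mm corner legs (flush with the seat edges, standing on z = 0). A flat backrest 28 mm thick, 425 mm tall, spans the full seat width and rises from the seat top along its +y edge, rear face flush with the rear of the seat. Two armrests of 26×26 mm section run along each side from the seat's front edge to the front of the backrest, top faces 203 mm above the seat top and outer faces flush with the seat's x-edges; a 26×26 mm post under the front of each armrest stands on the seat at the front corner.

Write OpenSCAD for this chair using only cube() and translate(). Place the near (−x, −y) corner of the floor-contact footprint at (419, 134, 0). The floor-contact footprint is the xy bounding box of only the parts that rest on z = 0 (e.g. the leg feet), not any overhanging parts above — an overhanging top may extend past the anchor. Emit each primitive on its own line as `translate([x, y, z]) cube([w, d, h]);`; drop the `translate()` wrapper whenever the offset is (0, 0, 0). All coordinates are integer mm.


// leg_h = 467 - 35 = 432
// arm post h = 203 - 26 = 177
translate([419, 134, 432]) cube([409, 453, 35]);
translate([419, 134, 0]) cube([48, 48, 432]);
translate([780, 134, 0]) cube([48, 48, 432]);
translate([419, 539, 0]) cube([48, 48, 432]);
translate([780, 539, 0]) cube([48, 48, 432]);
translate([419, 559, 467]) cube([409, 28, 425]);
translate([419, 134, 644]) cube([26, 425, 26]);
translate([802, 134, 644]) cube([26, 425, 26]);
translate([419, 134, 467]) cube([26, 26, 177]);
translate([802, 134, 467]) cube([26, 26, 177]);


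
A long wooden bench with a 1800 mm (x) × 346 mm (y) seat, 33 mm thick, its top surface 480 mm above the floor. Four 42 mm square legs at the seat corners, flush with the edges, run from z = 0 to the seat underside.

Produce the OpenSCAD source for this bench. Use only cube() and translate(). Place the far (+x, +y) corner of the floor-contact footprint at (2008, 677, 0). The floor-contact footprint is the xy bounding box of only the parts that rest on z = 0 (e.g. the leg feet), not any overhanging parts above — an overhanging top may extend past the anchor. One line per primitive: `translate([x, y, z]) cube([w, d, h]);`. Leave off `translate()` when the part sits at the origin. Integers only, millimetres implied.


// leg_h = 480 − 33 = 447
translate([208, 331, 447]) cube([1800, 346, 33]);
translate([208, 331, 0]) cube([42, 42, 447]);
translate([208, 635, 0]) cube([42, 42, 447]);
translate([1966, 331, 0]) cube([42, 42, 447]);
translate([1966, 635, 0]) cube([42, 42, 447]);


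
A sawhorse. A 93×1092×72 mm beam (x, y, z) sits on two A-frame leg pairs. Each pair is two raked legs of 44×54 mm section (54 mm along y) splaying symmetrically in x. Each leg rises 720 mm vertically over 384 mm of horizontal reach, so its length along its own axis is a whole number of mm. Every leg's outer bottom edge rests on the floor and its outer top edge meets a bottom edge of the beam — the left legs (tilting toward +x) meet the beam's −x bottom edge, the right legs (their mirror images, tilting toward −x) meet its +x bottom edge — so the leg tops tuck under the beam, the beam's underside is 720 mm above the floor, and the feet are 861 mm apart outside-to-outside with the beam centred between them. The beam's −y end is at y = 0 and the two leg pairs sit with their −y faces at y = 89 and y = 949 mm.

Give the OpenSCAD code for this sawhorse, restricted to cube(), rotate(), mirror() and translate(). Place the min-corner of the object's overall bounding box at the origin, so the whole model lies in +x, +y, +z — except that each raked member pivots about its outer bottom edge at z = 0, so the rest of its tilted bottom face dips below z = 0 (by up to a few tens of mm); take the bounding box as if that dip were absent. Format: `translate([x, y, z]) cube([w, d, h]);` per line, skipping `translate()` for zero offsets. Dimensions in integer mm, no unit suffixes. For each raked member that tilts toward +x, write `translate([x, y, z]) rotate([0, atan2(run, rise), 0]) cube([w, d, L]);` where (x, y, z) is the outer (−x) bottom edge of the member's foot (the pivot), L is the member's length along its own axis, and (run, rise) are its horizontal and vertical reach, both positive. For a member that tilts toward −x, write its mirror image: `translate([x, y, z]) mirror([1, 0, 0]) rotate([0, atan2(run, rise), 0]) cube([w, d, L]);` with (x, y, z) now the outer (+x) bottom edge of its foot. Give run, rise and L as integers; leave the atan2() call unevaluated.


translate([384, 0, 720]) cube([93, 1092, 72]);
translate([0, 89, 0]) rotate([0, atan2(384, 720), 0]) cube([44, 54, 816]);
translate([861, 89, 0]) mirror([1, 0, 0]) rotate([0, atan2(384, 720), 0]) cube([44, 54, 816]);
translate([0, 949, 0]) rotate([0, atan2(384, 720), 0]) cube([44, 54, 816]);
translate([861, 949, 0]) mirror([1, 0, 0]) rotate([0, atan2(384, 720), 0]) cube([44, 54, 816]);


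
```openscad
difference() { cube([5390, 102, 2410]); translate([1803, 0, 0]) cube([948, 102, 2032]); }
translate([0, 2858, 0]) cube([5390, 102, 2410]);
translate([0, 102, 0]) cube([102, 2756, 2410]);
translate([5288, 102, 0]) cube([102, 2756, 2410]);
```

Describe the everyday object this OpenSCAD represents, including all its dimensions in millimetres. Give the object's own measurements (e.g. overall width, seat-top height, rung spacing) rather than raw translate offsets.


A single room: four walls, each 2410 mm tall and 102 mm thick, enclosing an outside footprint 5390×2960 mm (x × y), no floor or roof. The front and back walls (−y and +y sides) run the full x-width; the side walls fit between their inner faces. A door opening 948 mm wide and 2032 mm tall is cut through the front wall from the floor up, its −x edge 1803 mm from the wall's −x end.


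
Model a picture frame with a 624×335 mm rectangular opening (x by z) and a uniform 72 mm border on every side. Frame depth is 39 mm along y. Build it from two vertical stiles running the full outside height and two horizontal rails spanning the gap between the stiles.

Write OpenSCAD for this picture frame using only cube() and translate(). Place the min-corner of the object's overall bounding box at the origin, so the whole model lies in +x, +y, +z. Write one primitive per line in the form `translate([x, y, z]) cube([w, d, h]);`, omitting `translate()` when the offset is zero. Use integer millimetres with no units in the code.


cube([72, 39, 479]);
translate([696, 0, 0]) cube([72, 39, 479]);
translate([72, 0, 0]) cube([624, 39, 72]);
translate([72, 0, 407]) cube([624, 39, 72]);


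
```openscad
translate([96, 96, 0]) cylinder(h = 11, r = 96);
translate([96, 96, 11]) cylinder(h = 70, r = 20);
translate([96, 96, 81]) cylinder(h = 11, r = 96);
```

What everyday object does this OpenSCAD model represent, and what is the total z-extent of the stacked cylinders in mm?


A spool. The overall height is 92 mm.

Three coaxial cylinders, large–small–large — a spool. Two 11 mm flanges and a 70 mm core give 11 + 70 + 11 = 92 mm.


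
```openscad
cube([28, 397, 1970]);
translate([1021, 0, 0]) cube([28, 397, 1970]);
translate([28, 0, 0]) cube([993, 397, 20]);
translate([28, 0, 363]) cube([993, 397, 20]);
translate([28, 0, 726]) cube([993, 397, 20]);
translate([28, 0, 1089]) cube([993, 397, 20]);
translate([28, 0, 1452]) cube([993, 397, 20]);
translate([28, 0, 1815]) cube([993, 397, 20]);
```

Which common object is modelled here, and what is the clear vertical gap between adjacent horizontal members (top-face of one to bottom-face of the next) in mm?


A bookshelf. The clear shelf gap is 343 mm.

Two tall side panels with 6 horizontal boards between them — a bookshelf. The first two shelf undersides are at z = 0 and z = 363; with shelf thickness 20, the clear gap is 363 − 0 − 20 = 343 mm.


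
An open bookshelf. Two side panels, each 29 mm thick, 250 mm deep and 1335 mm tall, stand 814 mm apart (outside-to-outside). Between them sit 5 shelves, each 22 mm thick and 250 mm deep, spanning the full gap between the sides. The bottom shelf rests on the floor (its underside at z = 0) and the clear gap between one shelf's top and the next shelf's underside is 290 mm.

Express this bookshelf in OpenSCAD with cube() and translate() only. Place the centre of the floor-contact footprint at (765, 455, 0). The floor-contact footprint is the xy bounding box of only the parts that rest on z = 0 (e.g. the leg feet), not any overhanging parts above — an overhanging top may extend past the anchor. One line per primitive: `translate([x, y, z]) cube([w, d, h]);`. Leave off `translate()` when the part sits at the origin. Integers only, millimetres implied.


translate([358, 330, 0]) cube([29, 250, 1335]);
translate([1143, 330, 0]) cube([29, 250, 1335]);
translate([387, 330, 0]) cube([756, 250, 22]);
translate([387, 330, 312]) cube([756, 250, 22]);
translate([387, 330, 624]) cube([756, 250, 22]);
translate([387, 330, 936]) cube([756, 250, 22]);
translate([387, 330, 1248]) cube([756, 250, 22]);


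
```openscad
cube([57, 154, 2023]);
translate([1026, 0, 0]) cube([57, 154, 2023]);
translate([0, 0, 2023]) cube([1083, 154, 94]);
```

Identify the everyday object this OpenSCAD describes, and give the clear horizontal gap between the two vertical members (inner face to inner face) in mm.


A door frame. The clear opening width is 969 mm.

Two 2023 mm tall posts with a header on top — a door frame. The left jamb is 57 mm wide at x = 0; the right jamb starts at x = 1026. The clear opening is 1026 − 57 = 969 mm.


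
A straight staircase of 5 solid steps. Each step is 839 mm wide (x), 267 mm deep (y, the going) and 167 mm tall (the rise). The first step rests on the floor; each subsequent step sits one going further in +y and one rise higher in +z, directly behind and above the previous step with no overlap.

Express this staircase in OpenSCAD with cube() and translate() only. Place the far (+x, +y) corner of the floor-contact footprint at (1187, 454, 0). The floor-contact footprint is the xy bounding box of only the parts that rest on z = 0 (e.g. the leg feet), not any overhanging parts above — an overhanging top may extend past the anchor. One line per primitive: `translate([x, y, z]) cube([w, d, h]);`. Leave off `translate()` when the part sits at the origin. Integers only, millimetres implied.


translate([348, 187, 0]) cube([839, 267, 167]);
translate([348, 454, 167]) cube([839, 267, 167]);
translate([348, 721, 334]) cube([839, 267, 167]);
translate([348, 988, 501]) cube([839, 267, 167]);
translate([348, 1255, 668]) cube([839, 267, 167]);


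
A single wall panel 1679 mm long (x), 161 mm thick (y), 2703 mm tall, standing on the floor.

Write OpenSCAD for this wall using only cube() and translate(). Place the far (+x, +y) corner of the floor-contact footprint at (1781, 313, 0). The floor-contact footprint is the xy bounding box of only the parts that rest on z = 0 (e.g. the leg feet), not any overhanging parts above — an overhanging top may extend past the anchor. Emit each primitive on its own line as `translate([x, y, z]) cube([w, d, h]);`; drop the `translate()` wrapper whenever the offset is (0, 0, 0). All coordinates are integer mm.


translate([102, 152, 0]) cube([1679, 161, 2703]);


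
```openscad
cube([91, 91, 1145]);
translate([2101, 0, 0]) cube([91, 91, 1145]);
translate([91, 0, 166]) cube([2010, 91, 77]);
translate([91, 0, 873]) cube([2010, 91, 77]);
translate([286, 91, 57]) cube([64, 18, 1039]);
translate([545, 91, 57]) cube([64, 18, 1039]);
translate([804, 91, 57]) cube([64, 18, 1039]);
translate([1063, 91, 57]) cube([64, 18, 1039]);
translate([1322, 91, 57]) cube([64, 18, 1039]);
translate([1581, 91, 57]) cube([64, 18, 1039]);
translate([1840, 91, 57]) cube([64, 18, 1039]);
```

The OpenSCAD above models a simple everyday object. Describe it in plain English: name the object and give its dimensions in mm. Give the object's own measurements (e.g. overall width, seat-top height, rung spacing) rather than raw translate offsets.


A fence section. Two 91×91 mm posts, 1145 mm tall, stand on the floor with a clear span of 2010 mm between their inner faces. Two horizontal rails of 91×77 mm section span the gap between the posts with their undersides at z = 166 mm and z = 873 mm, flush with the posts' −y face. 7 pickets, each 64 mm wide, 18 mm thick and 1039 mm tall, are fixed to the +y face of the rails with their bottoms at z = 57 mm, spaced across the span with a 195 mm gap after the −x post and between neighbouring pickets, with 197 mm left before the +x post.


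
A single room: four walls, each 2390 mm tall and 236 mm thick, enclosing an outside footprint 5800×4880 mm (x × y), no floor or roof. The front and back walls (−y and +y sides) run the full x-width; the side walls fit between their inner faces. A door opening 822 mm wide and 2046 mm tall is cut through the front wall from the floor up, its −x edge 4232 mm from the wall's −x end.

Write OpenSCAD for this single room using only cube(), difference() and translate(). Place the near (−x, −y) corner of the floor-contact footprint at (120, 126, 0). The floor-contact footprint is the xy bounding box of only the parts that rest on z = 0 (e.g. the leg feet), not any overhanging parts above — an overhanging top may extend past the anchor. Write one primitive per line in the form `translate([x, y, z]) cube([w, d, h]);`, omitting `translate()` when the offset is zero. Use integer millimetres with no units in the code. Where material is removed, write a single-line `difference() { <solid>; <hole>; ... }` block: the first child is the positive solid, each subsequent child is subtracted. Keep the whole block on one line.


difference() { translate([120, 126, 0]) cube([5800, 236, 2390]); translate([4352, 126, 0]) cube([822, 236, 2046]); }
translate([120, 4770, 0]) cube([5800, 236, 2390]);
translate([120, 362, 0]) cube([236, 4408, 2390]);
translate([5684, 362, 0]) cube([236, 4408, 2390]);


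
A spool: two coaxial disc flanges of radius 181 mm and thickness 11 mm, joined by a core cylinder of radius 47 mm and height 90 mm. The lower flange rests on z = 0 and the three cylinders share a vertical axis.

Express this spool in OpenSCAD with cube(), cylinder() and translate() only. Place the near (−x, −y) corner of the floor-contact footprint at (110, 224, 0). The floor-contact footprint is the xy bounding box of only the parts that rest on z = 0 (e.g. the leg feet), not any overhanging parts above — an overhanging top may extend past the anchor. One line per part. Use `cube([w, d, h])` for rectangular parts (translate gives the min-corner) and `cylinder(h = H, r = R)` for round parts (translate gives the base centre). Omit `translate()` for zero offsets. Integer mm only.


translate([291, 405, 0]) cylinder(h = 11, r = 181);
translate([291, 405, 11]) cylinder(h = 90, r = 47);
translate([291, 405, 101]) cylinder(h = 11, r = 181);


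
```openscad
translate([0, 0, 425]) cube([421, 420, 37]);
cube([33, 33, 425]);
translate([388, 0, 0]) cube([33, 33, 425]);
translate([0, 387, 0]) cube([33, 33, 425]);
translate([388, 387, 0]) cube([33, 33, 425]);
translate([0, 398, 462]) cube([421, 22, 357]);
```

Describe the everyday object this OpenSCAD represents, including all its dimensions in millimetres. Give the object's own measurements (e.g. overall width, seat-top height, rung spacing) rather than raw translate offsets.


A chair. The seat is a 421×420×37 mm slab with its top at z = 462 mm, on four 33×33 mm corner legs (flush with the seat edges, standing on z = 0). A flat backrest 22 mm thick, 357 mm tall, spans the full seat width and rises from the seat top along its +y edge, rear face flush with the rear of the seat.


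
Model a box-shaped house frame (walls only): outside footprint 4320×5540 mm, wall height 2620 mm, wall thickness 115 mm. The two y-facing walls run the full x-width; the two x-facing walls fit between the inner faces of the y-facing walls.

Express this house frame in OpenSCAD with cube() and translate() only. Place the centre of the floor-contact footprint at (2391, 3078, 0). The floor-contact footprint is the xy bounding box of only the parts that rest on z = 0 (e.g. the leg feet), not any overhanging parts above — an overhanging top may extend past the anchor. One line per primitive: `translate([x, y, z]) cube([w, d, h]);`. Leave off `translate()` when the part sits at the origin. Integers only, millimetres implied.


translate([231, 308, 0]) cube([4320, 115, 2620]);
translate([231, 5733, 0]) cube([4320, 115, 2620]);
translate([231, 423, 0]) cube([115, 5310, 2620]);
translate([4436, 423, 0]) cube([115, 5310, 2620]);


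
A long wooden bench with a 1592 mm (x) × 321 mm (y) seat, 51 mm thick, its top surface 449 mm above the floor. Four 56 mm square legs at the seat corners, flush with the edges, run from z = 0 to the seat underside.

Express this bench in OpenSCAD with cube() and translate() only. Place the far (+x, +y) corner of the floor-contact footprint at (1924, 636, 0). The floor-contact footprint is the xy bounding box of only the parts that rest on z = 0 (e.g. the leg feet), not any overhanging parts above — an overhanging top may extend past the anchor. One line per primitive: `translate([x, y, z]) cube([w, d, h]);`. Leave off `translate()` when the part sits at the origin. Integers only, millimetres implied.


translate([332, 315, 398]) cube([1592, 321, 51]);
translate([332, 315, 0]) cube([56, 56, 398]);
translate([332, 580, 0]) cube([56, 56, 398]);
translate([1868, 315, 0]) cube([56, 56, 398]);
translate([1868, 580, 0]) cube([56, 56, 398]);


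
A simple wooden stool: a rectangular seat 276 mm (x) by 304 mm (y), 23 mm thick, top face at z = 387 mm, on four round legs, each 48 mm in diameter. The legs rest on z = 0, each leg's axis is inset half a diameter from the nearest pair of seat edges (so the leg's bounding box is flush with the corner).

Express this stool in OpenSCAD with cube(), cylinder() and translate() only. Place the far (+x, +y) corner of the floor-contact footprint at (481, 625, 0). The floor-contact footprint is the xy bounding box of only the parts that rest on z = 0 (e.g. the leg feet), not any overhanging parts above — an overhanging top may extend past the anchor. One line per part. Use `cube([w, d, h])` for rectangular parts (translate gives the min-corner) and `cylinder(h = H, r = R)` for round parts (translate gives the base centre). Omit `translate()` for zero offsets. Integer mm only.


translate([205, 321, 364]) cube([276, 304, 23]);
translate([229, 345, 0]) cylinder(h = 364, r = 24);
translate([457, 345, 0]) cylinder(h = 364, r = 24);
translate([229, 601, 0]) cylinder(h = 364, r = 24);
translate([457, 601, 0]) cylinder(h = 364, r = 24);


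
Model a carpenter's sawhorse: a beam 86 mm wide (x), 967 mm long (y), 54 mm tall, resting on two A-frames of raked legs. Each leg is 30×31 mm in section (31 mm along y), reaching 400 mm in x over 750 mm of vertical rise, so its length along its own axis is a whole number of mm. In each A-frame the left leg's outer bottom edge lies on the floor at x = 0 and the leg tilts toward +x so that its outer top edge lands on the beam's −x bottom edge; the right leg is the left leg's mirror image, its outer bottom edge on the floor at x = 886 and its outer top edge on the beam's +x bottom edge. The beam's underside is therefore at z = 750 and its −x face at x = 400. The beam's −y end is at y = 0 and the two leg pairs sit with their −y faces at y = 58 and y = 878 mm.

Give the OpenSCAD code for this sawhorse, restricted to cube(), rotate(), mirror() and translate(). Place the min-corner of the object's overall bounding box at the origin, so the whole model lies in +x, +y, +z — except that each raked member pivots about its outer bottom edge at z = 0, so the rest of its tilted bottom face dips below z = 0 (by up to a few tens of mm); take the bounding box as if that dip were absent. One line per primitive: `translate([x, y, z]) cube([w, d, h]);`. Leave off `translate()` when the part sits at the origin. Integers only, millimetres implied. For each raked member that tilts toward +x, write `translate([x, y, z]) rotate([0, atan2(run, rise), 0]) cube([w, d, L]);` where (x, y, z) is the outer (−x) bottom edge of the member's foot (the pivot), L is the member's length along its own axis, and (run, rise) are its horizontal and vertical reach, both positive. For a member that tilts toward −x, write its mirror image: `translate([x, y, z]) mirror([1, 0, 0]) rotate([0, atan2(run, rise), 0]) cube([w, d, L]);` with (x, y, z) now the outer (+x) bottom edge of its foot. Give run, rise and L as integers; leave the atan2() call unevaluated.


translate([400, 0, 750]) cube([86, 967, 54]);
translate([0, 58, 0]) rotate([0, atan2(400, 750), 0]) cube([30, 31, 850]);
translate([886, 58, 0]) mirror([1, 0, 0]) rotate([0, atan2(400, 750), 0]) cube([30, 31, 850]);
translate([0, 878, 0]) rotate([0, atan2(400, 750), 0]) cube([30, 31, 850]);
translate([886, 878, 0]) mirror([1, 0, 0]) rotate([0, atan2(400, 750), 0]) cube([30, 31, 850]);


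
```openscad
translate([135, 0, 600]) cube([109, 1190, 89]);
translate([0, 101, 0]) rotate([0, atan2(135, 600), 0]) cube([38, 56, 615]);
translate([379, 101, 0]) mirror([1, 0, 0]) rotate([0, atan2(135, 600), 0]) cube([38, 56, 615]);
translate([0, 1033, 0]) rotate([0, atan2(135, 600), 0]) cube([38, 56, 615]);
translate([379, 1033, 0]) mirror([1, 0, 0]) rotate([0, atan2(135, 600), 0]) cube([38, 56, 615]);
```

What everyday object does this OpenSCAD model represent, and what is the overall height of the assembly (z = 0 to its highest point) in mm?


A sawhorse. The overall height is 689 mm.

A beam across two mirrored pairs of raked legs — a sawhorse. The beam's underside is at z = 600 (matching the legs' vertical rise in atan2(135, 600)) and the beam is 89 mm tall, so its top is at 600 + 89 = 689 mm. The raked legs top out at the beam's underside, so that is the highest point.


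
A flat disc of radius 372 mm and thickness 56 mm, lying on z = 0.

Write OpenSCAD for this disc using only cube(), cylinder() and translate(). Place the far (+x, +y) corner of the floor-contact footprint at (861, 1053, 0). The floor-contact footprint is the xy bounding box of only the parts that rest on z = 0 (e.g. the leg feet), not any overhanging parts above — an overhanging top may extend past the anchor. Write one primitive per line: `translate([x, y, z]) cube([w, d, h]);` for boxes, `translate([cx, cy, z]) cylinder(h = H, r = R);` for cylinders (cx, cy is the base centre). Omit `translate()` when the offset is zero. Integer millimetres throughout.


translate([489, 681, 0]) cylinder(h = 56, r = 372);


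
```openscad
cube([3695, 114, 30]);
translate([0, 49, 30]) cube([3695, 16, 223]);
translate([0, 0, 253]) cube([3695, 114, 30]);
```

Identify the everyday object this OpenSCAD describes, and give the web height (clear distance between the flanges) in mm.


An I-beam. The web height is 223 mm.

Two wide flanges with a thin centred web — an I-beam. Overall 283 mm minus two 30 mm flanges gives a web of 283 − 2·30 = 223 mm.


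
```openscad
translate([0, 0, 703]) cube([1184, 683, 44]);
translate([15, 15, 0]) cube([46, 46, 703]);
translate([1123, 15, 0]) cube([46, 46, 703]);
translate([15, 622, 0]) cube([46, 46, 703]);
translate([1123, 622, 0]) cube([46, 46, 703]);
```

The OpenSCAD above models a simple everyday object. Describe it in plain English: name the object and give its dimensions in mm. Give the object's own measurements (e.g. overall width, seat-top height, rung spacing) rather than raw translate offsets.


A table: top 1184 mm (x) × 683 mm (y), 44 mm thick, upper face at z = 747 mm, on four 46×46 mm square legs, each inset 15 mm from the nearest pair of top edges from z = 0 to the bottom of the top.


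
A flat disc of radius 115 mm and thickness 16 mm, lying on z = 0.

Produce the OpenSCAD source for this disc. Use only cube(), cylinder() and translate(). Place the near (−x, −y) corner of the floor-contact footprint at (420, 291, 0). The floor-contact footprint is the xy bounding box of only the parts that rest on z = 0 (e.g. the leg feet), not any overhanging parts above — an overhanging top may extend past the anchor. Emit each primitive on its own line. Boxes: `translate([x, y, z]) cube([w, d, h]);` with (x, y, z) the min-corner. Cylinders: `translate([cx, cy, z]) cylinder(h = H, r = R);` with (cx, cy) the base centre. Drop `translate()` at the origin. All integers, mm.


translate([535, 406, 0]) cylinder(h = 16, r = 115);


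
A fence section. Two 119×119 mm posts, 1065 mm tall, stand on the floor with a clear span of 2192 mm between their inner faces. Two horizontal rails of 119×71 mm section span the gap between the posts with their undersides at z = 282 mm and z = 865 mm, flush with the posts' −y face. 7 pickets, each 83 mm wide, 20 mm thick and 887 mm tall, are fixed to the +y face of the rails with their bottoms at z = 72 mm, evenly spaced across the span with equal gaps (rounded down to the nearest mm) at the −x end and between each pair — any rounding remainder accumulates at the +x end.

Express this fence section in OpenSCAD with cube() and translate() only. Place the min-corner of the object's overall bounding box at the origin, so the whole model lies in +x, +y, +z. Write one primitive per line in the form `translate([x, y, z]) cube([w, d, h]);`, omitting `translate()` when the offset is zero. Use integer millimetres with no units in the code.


cube([119, 119, 1065]);
translate([2311, 0, 0]) cube([119, 119, 1065]);
translate([119, 0, 282]) cube([2192, 119, 71]);
translate([119, 0, 865]) cube([2192, 119, 71]);
translate([320, 119, 72]) cube([83, 20, 887]);
translate([604, 119, 72]) cube([83, 20, 887]);
translate([888, 119, 72]) cube([83, 20, 887]);
translate([1172, 119, 72]) cube([83, 20, 887]);
translate([1456, 119, 72]) cube([83, 20, 887]);
translate([1740, 119, 72]) cube([83, 20, 887]);
translate([2024, 119, 72]) cube([83, 20, 887]);


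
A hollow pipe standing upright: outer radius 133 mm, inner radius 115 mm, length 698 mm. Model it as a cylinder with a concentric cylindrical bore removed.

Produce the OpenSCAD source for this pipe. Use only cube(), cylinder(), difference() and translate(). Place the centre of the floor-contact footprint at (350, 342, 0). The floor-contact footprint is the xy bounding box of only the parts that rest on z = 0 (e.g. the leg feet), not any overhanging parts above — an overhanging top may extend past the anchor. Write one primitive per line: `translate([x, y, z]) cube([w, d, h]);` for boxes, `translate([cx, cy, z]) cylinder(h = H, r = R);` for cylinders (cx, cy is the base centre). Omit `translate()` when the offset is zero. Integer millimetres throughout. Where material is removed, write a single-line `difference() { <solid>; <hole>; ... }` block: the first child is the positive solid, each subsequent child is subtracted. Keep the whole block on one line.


difference() { translate([350, 342, 0]) cylinder(h = 698, r = 133); translate([350, 342, 0]) cylinder(h = 698, r = 115); }
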